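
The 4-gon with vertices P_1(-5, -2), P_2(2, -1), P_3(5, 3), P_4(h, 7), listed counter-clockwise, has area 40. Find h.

Write out the shoelace sum; only the two edges meeting at P_4 involve h:
2·Area = [(5·7 − h·3) + (h·(-2) − (-5)·7)] + 20
       = -5·h + 90 = 80
⇒ h = 2.

2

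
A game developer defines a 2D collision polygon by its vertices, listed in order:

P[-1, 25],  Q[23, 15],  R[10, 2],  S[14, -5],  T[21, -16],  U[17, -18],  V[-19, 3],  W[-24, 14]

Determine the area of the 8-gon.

Apply the shoelace (surveyor's) formula: 2A = Σ (x_i·y_{i+1} − x_{i+1}·y_i), indices taken mod 8.
P→Q: (-1)(15) − (23)(25) = -590
Q→R: (23)(2) − (10)(15) = -104
R→S: (10)(-5) − (14)(2) = -78
S→T: (14)(-16) − (21)(-5) = -119
T→U: (21)(-18) − (17)(-16) = -106
U→V: (17)(3) − (-19)(-18) = -291
V→W: (-19)(14) − (-24)(3) = -194
W→P: (-24)(25) − (-1)(14) = -586
Σ = -2068
Area = |Σ|/2 = 1034.

1034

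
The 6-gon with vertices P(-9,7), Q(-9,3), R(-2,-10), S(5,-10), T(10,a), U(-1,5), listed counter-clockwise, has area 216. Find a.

Write out the shoelace sum; only the two edges meeting at T involve a:
2·Area = [(5·a − 10·(-10)) + (10·5 − (-1)·a)] + 240
       = 6·a + 390 = 432
⇒ a = 7.

7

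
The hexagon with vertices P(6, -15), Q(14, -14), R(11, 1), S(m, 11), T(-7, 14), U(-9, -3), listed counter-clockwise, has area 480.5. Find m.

The doubled signed area Σ (x_i y_{i+1} − x_{i+1} y_i) is linear in m.
With m=0 it equals 792; the coefficient of m is 13 (from the two edges through S).
So 13·m + 792 = 2·480.5 = 961 ⇒ m = 13.

13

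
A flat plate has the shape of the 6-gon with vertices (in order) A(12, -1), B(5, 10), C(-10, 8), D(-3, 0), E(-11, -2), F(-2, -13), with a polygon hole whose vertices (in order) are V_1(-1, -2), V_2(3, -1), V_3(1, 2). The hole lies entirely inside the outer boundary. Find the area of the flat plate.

289

Outer boundary:
Σ = (125) + (140) + (24) + (6) + (139) + (158) = 592
Area = |Σ|/2 = 296.
Hole:
Apply the shoelace formula: 2A = Σ (x_i·y_{i+1} − x_{i+1}·y_i), indices taken mod 3.
Cross-terms: 7, 7, 0  ⇒  Σ = 14
Area = |Σ|/2 = 7.
Net area = 296 − 7 = 289.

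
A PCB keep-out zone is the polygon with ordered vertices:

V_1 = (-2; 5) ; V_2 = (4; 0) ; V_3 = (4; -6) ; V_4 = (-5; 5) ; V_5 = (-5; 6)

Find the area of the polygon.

36

Apply Gauss's area formula: 2A = Σ (x_i·y_{i+1} − x_{i+1}·y_i), indices taken mod 5.
Σ = (-20) + (-24) + (-10) + (-5) + (-13) = -72
Area = |Σ|/2 = 36.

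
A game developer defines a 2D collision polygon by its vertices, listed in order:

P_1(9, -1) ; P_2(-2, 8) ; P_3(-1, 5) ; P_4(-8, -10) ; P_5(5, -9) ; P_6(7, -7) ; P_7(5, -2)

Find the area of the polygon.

Cross-terms: 70, -2, 50, 122, 28, 21, 13  ⇒  Σ = 302
Area = |Σ|/2 = 151.

151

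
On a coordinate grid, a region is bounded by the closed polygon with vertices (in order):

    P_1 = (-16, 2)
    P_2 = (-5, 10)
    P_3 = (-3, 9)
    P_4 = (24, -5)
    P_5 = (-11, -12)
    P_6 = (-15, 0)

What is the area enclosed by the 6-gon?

459.5

Apply the shoelace (surveyor's) formula: 2A = Σ (x_i·y_{i+1} − x_{i+1}·y_i), indices taken mod 6.
P_1→P_2: (-16)(10) − (-5)(2) = -150
P_2→P_3: (-5)(9) − (-3)(10) = -15
P_3→P_4: (-3)(-5) − (24)(9) = -201
P_4→P_5: (24)(-12) − (-11)(-5) = -343
P_5→P_6: (-11)(0) − (-15)(-12) = -180
P_6→P_1: (-15)(2) − (-16)(0) = -30
Σ = -919
Area = |Σ|/2 = 459.5.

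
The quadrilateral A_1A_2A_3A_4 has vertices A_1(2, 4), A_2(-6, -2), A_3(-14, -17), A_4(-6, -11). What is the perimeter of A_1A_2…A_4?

54

|A_1A_2| = √((-8)² + (-6)²) = √100 = 10
|A_2A_3| = √((-8)² + (-15)²) = √289 = 17
|A_3A_4| = √((8)² + (6)²) = √100 = 10
|A_4A_1| = √((8)² + (15)²) = √289 = 17
Perimeter = 10 + 17 + 10 + 17 = 54.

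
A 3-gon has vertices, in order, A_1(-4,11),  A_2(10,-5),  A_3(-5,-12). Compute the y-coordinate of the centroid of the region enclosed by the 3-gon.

-2

Apply the shoelace (surveyor's) formula. First the cross-terms c_i = x_i·y_{i+1} − x_{i+1}·y_i:
  -90, -145, -103  ⇒  2A = -338, A = -169.
Then Σ (y_i + y_{i+1})·c_i = 2028, so ȳ = 2028 / (6·(-169)) = -2.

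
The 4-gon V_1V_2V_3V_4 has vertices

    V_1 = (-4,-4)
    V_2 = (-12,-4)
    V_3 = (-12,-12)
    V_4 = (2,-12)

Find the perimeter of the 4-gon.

40

|V_1V_2| = √((-8)² + (0)²) = √64 = 8
|V_2V_3| = √((0)² + (-8)²) = √64 = 8
|V_3V_4| = √((14)² + (0)²) = √196 = 14
|V_4V_1| = √((-6)² + (8)²) = √100 = 10
Perimeter = 8 + 8 + 14 + 10 = 40.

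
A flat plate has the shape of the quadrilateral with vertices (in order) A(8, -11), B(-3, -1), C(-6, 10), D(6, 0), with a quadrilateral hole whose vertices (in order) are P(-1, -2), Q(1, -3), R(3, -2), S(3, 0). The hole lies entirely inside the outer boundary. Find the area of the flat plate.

95.5

Outer boundary:
Cross-terms: -41, -36, -60, -66  ⇒  Σ = -203
Area = |Σ|/2 = 101.5.
Hole:
Σ = (5) + (7) + (6) + (-6) = 12
Area = |Σ|/2 = 6.
Net area = 101.5 − 6 = 95.5.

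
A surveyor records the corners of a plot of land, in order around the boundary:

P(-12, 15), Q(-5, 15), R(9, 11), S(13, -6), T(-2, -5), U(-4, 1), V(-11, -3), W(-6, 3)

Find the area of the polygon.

Apply the shoelace (surveyor's) formula: 2A = Σ (x_i·y_{i+1} − x_{i+1}·y_i), indices taken mod 8.
Cross-terms: -105, -190, -197, -77, -22, 23, -51, -54  ⇒  Σ = -673
Area = |Σ|/2 = 336.5.

336.5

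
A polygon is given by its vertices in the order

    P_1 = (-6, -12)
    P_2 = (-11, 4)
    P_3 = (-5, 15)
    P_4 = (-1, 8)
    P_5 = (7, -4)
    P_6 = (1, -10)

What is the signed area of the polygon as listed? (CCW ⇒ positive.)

-258

Cross-terms: -156, -145, -25, -52, -66, -72  ⇒  Σ = -516
Signed area = Σ/2 = -258 (negative ⇒ clockwise traversal).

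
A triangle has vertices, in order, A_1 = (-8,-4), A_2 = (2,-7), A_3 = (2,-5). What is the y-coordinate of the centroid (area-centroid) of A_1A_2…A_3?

Apply the shoelace (surveyor's) formula. First the cross-terms c_i = x_i·y_{i+1} − x_{i+1}·y_i:
  64, 4, -48  ⇒  2A = 20, A = 10.
Then Σ (y_i + y_{i+1})·c_i = -320, so ȳ = -320 / (6·10) = -16/3.

-16/3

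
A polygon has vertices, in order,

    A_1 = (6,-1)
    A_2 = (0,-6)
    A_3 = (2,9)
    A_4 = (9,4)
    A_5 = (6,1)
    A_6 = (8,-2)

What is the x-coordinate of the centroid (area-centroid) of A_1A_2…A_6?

Apply Gauss's area formula. First the cross-terms c_i = x_i·y_{i+1} − x_{i+1}·y_i:
  -36, 12, -73, -15, -20, 4  ⇒  2A = -128, A = -64.
Then Σ (x_i + x_{i+1})·c_i = -1444, so x̄ = -1444 / (6·(-64)) = 361/96.

361/96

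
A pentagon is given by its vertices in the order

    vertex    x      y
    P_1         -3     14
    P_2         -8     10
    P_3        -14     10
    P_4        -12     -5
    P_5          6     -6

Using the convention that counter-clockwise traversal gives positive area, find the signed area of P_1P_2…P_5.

250

P_1→P_2: (-3)(10) − (-8)(14) = 82
P_2→P_3: (-8)(10) − (-14)(10) = 60
P_3→P_4: (-14)(-5) − (-12)(10) = 190
P_4→P_5: (-12)(-6) − (6)(-5) = 102
P_5→P_1: (6)(14) − (-3)(-6) = 66
Σ = 500
Signed area = Σ/2 = 250 (positive ⇒ counter-clockwise traversal).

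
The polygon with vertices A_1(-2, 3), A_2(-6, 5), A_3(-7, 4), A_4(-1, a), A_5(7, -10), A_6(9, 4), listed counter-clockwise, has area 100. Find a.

The doubled signed area Σ (x_i y_{i+1} − x_{i+1} y_i) is linear in a.
With a=0 it equals 186; the coefficient of a is -14 (from the two edges through A_4).
So -14·a + 186 = 2·100 = 200 ⇒ a = -1.

-1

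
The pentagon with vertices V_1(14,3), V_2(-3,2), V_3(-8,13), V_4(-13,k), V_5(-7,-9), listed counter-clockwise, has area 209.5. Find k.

-14

The doubled signed area Σ (x_i y_{i+1} − x_{i+1} y_i) is linear in k.
With k=0 it equals 405; the coefficient of k is -1 (from the two edges through V_4).
So -1·k + 405 = 2·209.5 = 419 ⇒ k = -14.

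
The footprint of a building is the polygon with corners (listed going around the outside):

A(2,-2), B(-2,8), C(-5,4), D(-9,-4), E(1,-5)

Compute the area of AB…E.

Apply the shoelace formula: 2A = Σ (x_i·y_{i+1} − x_{i+1}·y_i), indices taken mod 5.
Σ = (12) + (32) + (56) + (49) + (8) = 157
Area = |Σ|/2 = 78.5.

78.5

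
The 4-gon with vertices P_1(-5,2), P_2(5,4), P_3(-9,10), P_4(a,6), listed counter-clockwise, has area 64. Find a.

Write out the shoelace sum; only the two edges meeting at P_4 involve a:
2·Area = [((-9)·6 − a·10) + (a·2 − (-5)·6)] + 56
       = -8·a + 32 = 128
⇒ a = -12.

-12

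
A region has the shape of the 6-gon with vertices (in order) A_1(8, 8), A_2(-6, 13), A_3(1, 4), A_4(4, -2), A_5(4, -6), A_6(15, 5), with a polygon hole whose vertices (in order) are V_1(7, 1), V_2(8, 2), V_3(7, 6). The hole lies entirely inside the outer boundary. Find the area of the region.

133

Outer boundary:
A_1→A_2: (8)(13) − (-6)(8) = 152
A_2→A_3: (-6)(4) − (1)(13) = -37
A_3→A_4: (1)(-2) − (4)(4) = -18
A_4→A_5: (4)(-6) − (4)(-2) = -16
A_5→A_6: (4)(5) − (15)(-6) = 110
A_6→A_1: (15)(8) − (8)(5) = 80
Σ = 271
Area = |Σ|/2 = 135.5.
Hole:
Cross-terms: 6, 34, -35  ⇒  Σ = 5
Area = |Σ|/2 = 2.5.
Net area = 135.5 − 2.5 = 133.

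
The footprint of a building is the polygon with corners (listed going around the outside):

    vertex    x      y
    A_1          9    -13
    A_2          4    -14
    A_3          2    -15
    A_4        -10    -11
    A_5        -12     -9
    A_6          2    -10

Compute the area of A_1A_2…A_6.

59

A_1→A_2: (9)(-14) − (4)(-13) = -74
A_2→A_3: (4)(-15) − (2)(-14) = -32
A_3→A_4: (2)(-11) − (-10)(-15) = -172
A_4→A_5: (-10)(-9) − (-12)(-11) = -42
A_5→A_6: (-12)(-10) − (2)(-9) = 138
A_6→A_1: (2)(-13) − (9)(-10) = 64
Σ = -118
Area = |Σ|/2 = 59.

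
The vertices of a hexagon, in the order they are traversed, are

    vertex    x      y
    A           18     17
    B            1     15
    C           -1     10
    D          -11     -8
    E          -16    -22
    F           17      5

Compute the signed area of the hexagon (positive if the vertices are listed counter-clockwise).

Apply the surveyor's formula: 2A = Σ (x_i·y_{i+1} − x_{i+1}·y_i), indices taken mod 6.
Σ = (253) + (25) + (118) + (114) + (294) + (199) = 1003
Signed area = Σ/2 = 501.5 (positive ⇒ counter-clockwise traversal).

501.5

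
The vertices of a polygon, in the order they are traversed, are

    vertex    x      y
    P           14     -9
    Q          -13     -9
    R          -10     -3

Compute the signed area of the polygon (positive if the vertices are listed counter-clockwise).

-81

Apply the surveyor's formula: 2A = Σ (x_i·y_{i+1} − x_{i+1}·y_i), indices taken mod 3.
Cross-terms: -243, -51, 132  ⇒  Σ = -162
Signed area = Σ/2 = -81 (negative ⇒ clockwise traversal).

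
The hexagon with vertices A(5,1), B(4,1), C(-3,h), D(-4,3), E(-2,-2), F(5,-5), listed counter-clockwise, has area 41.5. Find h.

Write out the shoelace sum; only the two edges meeting at C involve h:
2·Area = [(4·h − (-3)·1) + ((-3)·3 − (-4)·h)] + 65
       = 8·h + 59 = 83
⇒ h = 3.

3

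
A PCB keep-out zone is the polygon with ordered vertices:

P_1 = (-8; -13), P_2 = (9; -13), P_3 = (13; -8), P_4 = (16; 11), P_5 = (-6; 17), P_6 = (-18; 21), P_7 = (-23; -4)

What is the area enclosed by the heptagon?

Apply the surveyor's formula: 2A = Σ (x_i·y_{i+1} − x_{i+1}·y_i), indices taken mod 7.
Σ = (221) + (97) + (271) + (338) + (180) + (555) + (267) = 1929
Area = |Σ|/2 = 964.5.

964.5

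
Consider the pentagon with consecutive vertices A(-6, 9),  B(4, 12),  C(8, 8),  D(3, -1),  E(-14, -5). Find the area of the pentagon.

194.5

Apply Gauss's area formula: 2A = Σ (x_i·y_{i+1} − x_{i+1}·y_i), indices taken mod 5.
A→B: (-6)(12) − (4)(9) = -108
B→C: (4)(8) − (8)(12) = -64
C→D: (8)(-1) − (3)(8) = -32
D→E: (3)(-5) − (-14)(-1) = -29
E→A: (-14)(9) − (-6)(-5) = -156
Σ = -389
Area = |Σ|/2 = 194.5.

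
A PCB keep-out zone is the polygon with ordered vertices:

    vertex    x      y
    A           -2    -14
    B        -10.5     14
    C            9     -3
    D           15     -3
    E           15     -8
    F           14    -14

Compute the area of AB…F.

324.25

Apply the shoelace (surveyor's) formula: 2A = Σ (x_i·y_{i+1} − x_{i+1}·y_i), indices taken mod 6.
Σ = (-175) + (-94.5) + (18) + (-75) + (-98) + (-224) = -648.5
Area = |Σ|/2 = 324.25.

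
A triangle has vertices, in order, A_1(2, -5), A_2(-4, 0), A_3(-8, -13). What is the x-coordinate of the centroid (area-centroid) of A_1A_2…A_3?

-10/3

Apply Gauss's area formula. First the cross-terms c_i = x_i·y_{i+1} − x_{i+1}·y_i:
  -20, 52, 66  ⇒  2A = 98, A = 49.
Then Σ (x_i + x_{i+1})·c_i = -980, so x̄ = -980 / (6·49) = -10/3.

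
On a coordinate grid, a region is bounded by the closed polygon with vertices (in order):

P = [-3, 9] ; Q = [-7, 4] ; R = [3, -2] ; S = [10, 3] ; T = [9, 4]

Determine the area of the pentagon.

94

Σ = (51) + (2) + (29) + (13) + (93) = 188
Area = |Σ|/2 = 94.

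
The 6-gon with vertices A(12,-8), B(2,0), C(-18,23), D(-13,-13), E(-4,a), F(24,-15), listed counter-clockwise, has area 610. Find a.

Write out the shoelace sum; only the two edges meeting at E involve a:
2·Area = [((-13)·a − (-4)·(-13)) + ((-4)·(-15) − 24·a)] + 583
       = -37·a + 591 = 1220
⇒ a = -17.

-17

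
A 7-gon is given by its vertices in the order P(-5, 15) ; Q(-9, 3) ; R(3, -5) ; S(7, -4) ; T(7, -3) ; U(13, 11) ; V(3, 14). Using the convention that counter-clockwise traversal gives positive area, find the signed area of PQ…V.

283

Σ = (120) + (36) + (23) + (7) + (116) + (149) + (115) = 566
Signed area = Σ/2 = 283 (positive ⇒ counter-clockwise traversal).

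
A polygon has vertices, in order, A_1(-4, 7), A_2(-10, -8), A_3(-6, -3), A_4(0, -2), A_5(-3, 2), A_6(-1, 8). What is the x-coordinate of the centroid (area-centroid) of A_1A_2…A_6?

Apply the shoelace formula. First the cross-terms c_i = x_i·y_{i+1} − x_{i+1}·y_i:
  102, -18, 12, -6, -22, 25  ⇒  2A = 93, A = 46.5.
Then Σ (x_i + x_{i+1})·c_i = -1231, so x̄ = -1231 / (6·46.5) = -1231/279.

-1231/279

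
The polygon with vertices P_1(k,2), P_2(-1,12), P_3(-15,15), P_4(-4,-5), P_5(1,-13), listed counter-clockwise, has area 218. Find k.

The doubled signed area Σ (x_i y_{i+1} − x_{i+1} y_i) is linear in k.
With k=0 it equals 361; the coefficient of k is 25 (from the two edges through P_1).
So 25·k + 361 = 2·218 = 436 ⇒ k = 3.

3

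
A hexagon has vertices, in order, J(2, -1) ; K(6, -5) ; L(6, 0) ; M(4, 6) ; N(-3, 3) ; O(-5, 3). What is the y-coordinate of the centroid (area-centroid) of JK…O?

Apply Gauss's area formula. First the cross-terms c_i = x_i·y_{i+1} − x_{i+1}·y_i:
  -4, 30, 36, 30, 6, -1  ⇒  2A = 97, A = 48.5.
Then Σ (y_i + y_{i+1})·c_i = 394, so ȳ = 394 / (6·48.5) = 394/291.

394/291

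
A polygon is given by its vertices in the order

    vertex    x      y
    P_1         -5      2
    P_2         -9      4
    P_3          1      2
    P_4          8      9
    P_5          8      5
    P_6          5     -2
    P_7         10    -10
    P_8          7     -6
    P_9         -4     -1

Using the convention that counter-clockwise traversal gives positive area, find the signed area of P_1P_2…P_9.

-84

Apply the shoelace (surveyor's) formula: 2A = Σ (x_i·y_{i+1} − x_{i+1}·y_i), indices taken mod 9.
Cross-terms: -2, -22, -7, -32, -41, -30, 10, -31, -13  ⇒  Σ = -168
Signed area = Σ/2 = -84 (negative ⇒ clockwise traversal).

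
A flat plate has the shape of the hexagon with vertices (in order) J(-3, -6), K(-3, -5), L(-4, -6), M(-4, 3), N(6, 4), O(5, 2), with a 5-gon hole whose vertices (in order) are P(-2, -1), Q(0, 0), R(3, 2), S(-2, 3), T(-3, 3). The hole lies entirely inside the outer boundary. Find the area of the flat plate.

41

Outer boundary:
Σ = (-3) + (-2) + (-36) + (-34) + (-8) + (-24) = -107
Area = |Σ|/2 = 53.5.
Hole:
Σ = (0) + (0) + (13) + (3) + (9) = 25
Area = |Σ|/2 = 12.5.
Net area = 53.5 − 12.5 = 41.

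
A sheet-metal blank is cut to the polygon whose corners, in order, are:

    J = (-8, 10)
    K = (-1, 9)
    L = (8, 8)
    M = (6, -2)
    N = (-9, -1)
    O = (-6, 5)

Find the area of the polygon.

150.5

Apply the shoelace formula: 2A = Σ (x_i·y_{i+1} − x_{i+1}·y_i), indices taken mod 6.
Σ = (-62) + (-80) + (-64) + (-24) + (-51) + (-20) = -301
Area = |Σ|/2 = 150.5.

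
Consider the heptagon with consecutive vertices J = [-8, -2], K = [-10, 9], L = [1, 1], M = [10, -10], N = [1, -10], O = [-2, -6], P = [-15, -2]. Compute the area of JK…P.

159.5

Apply the shoelace (surveyor's) formula: 2A = Σ (x_i·y_{i+1} − x_{i+1}·y_i), indices taken mod 7.
Σ = (-92) + (-19) + (-20) + (-90) + (-26) + (-86) + (14) = -319
Area = |Σ|/2 = 159.5.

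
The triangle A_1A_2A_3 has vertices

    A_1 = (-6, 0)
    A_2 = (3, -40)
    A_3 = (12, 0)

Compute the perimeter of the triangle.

100

|A_1A_2| = √((9)² + (-40)²) = √1681 = 41
|A_2A_3| = √((9)² + (40)²) = √1681 = 41
|A_3A_1| = √((-18)² + (0)²) = √324 = 18
Perimeter = 41 + 41 + 18 = 100.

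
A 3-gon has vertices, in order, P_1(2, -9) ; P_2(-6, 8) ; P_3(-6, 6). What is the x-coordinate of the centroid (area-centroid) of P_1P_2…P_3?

-10/3

Apply Gauss's area formula. First the cross-terms c_i = x_i·y_{i+1} − x_{i+1}·y_i:
  -38, 12, 42  ⇒  2A = 16, A = 8.
Then Σ (x_i + x_{i+1})·c_i = -160, so x̄ = -160 / (6·8) = -10/3.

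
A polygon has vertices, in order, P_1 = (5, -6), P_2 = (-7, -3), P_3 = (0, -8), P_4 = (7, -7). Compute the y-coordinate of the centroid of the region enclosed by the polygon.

Apply the surveyor's formula. First the cross-terms c_i = x_i·y_{i+1} − x_{i+1}·y_i:
  -57, 56, 56, -7  ⇒  2A = 48, A = 24.
Then Σ (y_i + y_{i+1})·c_i = -852, so ȳ = -852 / (6·24) = -71/12.

-71/12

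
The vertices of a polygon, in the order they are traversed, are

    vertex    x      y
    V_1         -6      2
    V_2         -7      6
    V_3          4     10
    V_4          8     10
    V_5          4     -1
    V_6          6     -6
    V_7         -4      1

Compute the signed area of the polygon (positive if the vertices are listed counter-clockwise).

Apply Gauss's area formula: 2A = Σ (x_i·y_{i+1} − x_{i+1}·y_i), indices taken mod 7.
Σ = (-22) + (-94) + (-40) + (-48) + (-18) + (-18) + (-2) = -242
Signed area = Σ/2 = -121 (negative ⇒ clockwise traversal).

-121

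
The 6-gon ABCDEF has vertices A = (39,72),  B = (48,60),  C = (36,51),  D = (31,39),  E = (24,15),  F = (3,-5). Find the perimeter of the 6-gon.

182

|AB| = √((9)² + (-12)²) = √225 = 15
|BC| = √((-12)² + (-9)²) = √225 = 15
|CD| = √((-5)² + (-12)²) = √169 = 13
|DE| = √((-7)² + (-24)²) = √625 = 25
|EF| = √((-21)² + (-20)²) = √841 = 29
|FA| = √((36)² + (77)²) = √7225 = 85
Perimeter = 15 + 15 + 13 + 25 + 29 + 85 = 182.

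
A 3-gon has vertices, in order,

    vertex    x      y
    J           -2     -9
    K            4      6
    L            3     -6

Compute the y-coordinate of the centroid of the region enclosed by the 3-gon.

-3

Apply the shoelace (surveyor's) formula. First the cross-terms c_i = x_i·y_{i+1} − x_{i+1}·y_i:
  24, -42, -39  ⇒  2A = -57, A = -28.5.
Then Σ (y_i + y_{i+1})·c_i = 513, so ȳ = 513 / (6·(-28.5)) = -3.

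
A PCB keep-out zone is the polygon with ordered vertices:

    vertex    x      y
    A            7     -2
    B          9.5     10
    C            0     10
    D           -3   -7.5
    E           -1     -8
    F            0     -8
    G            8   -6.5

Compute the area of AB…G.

166

Σ = (89) + (95) + (30) + (16.5) + (8) + (64) + (29.5) = 332
Area = |Σ|/2 = 166.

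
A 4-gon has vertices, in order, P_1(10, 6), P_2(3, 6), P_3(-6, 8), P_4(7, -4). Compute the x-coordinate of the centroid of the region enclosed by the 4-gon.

Apply the shoelace formula. First the cross-terms c_i = x_i·y_{i+1} − x_{i+1}·y_i:
  42, 60, -32, 82  ⇒  2A = 152, A = 76.
Then Σ (x_i + x_{i+1})·c_i = 1728, so x̄ = 1728 / (6·76) = 72/19.

72/19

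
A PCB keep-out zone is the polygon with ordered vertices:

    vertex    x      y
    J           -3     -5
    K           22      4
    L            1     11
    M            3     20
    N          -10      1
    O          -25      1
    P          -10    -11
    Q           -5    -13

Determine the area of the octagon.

Σ = (98) + (238) + (-13) + (203) + (15) + (285) + (75) + (-14) = 887
Area = |Σ|/2 = 443.5.

443.5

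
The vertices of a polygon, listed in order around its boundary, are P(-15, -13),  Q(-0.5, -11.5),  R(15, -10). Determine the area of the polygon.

0.75

Apply the surveyor's formula: 2A = Σ (x_i·y_{i+1} − x_{i+1}·y_i), indices taken mod 3.
Σ = (166) + (177.5) + (-345) = -1.5
Area = |Σ|/2 = 0.75.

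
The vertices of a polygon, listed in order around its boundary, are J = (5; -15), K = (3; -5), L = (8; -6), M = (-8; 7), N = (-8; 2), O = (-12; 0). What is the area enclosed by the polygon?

147

Apply the shoelace (surveyor's) formula: 2A = Σ (x_i·y_{i+1} − x_{i+1}·y_i), indices taken mod 6.
Σ = (20) + (22) + (8) + (40) + (24) + (180) = 294
Area = |Σ|/2 = 147.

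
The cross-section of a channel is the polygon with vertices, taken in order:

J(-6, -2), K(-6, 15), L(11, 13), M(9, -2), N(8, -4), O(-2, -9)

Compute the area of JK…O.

317

Σ = (-102) + (-243) + (-139) + (-20) + (-80) + (-50) = -634
Area = |Σ|/2 = 317.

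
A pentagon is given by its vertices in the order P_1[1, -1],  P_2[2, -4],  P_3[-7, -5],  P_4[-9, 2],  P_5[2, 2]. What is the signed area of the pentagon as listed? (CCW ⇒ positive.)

-62.5

Cross-terms: -2, -38, -59, -22, -4  ⇒  Σ = -125
Signed area = Σ/2 = -62.5 (negative ⇒ clockwise traversal).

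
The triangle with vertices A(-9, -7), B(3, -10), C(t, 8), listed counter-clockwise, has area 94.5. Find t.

The doubled signed area Σ (x_i y_{i+1} − x_{i+1} y_i) is linear in t.
With t=0 it equals 207; the coefficient of t is 3 (from the two edges through C).
So 3·t + 207 = 2·94.5 = 189 ⇒ t = -6.

-6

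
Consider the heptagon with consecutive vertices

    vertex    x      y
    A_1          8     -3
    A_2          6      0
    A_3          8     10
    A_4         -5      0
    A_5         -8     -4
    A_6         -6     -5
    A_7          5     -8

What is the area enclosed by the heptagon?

143

Apply Gauss's area formula: 2A = Σ (x_i·y_{i+1} − x_{i+1}·y_i), indices taken mod 7.
Σ = (18) + (60) + (50) + (20) + (16) + (73) + (49) = 286
Area = |Σ|/2 = 143.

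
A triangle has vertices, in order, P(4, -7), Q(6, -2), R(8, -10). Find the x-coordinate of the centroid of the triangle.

Apply the surveyor's formula. First the cross-terms c_i = x_i·y_{i+1} − x_{i+1}·y_i:
  34, -44, -16  ⇒  2A = -26, A = -13.
Then Σ (x_i + x_{i+1})·c_i = -468, so x̄ = -468 / (6·(-13)) = 6.

6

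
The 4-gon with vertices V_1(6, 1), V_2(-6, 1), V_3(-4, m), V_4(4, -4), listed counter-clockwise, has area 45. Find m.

-3

The doubled signed area Σ (x_i y_{i+1} − x_{i+1} y_i) is linear in m.
With m=0 it equals 60; the coefficient of m is -10 (from the two edges through V_3).
So -10·m + 60 = 2·45 = 90 ⇒ m = -3.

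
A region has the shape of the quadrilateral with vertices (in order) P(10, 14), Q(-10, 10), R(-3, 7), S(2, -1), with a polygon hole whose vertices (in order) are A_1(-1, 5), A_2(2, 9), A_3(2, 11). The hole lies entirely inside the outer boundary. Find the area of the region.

Outer boundary:
Apply the shoelace (surveyor's) formula: 2A = Σ (x_i·y_{i+1} − x_{i+1}·y_i), indices taken mod 4.
Σ = (240) + (-40) + (-11) + (38) = 227
Area = |Σ|/2 = 113.5.
Hole:
Apply the shoelace (surveyor's) formula: 2A = Σ (x_i·y_{i+1} − x_{i+1}·y_i), indices taken mod 3.
Cross-terms: -19, 4, 21  ⇒  Σ = 6
Area = |Σ|/2 = 3.
Net area = 113.5 − 3 = 110.5.

110.5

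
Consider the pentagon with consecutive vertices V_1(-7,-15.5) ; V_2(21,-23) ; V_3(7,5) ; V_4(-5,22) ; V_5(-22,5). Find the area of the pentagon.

Σ = (486.5) + (266) + (179) + (459) + (376) = 1766.5
Area = |Σ|/2 = 883.25.

883.25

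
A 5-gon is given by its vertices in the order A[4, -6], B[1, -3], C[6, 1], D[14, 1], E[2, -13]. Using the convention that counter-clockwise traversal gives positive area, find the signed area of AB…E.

-69.5

Apply the surveyor's formula: 2A = Σ (x_i·y_{i+1} − x_{i+1}·y_i), indices taken mod 5.
A→B: (4)(-3) − (1)(-6) = -6
B→C: (1)(1) − (6)(-3) = 19
C→D: (6)(1) − (14)(1) = -8
D→E: (14)(-13) − (2)(1) = -184
E→A: (2)(-6) − (4)(-13) = 40
Σ = -139
Signed area = Σ/2 = -69.5 (negative ⇒ clockwise traversal).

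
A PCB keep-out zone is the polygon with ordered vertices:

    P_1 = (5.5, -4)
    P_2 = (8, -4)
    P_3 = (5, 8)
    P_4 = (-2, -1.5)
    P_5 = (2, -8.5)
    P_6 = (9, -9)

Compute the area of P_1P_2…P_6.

Cross-terms: 10, 84, 8.5, 20, 58.5, 13.5  ⇒  Σ = 194.5
Area = |Σ|/2 = 97.25.

97.25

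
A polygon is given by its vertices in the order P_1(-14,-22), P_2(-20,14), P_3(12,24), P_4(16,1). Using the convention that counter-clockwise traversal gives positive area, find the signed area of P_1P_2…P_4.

Cross-terms: -636, -648, -372, -338  ⇒  Σ = -1994
Signed area = Σ/2 = -997 (negative ⇒ clockwise traversal).

-997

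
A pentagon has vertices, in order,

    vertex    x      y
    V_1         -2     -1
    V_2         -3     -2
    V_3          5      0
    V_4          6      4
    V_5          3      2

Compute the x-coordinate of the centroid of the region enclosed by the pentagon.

59/24

Apply Gauss's area formula. First the cross-terms c_i = x_i·y_{i+1} − x_{i+1}·y_i:
  1, 10, 20, 0, 1  ⇒  2A = 32, A = 16.
Then Σ (x_i + x_{i+1})·c_i = 236, so x̄ = 236 / (6·16) = 59/24.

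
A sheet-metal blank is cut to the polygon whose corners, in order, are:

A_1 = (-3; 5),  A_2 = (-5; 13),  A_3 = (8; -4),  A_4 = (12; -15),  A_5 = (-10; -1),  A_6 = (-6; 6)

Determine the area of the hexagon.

Apply Gauss's area formula: 2A = Σ (x_i·y_{i+1} − x_{i+1}·y_i), indices taken mod 6.
A_1→A_2: (-3)(13) − (-5)(5) = -14
A_2→A_3: (-5)(-4) − (8)(13) = -84
A_3→A_4: (8)(-15) − (12)(-4) = -72
A_4→A_5: (12)(-1) − (-10)(-15) = -162
A_5→A_6: (-10)(6) − (-6)(-1) = -66
A_6→A_1: (-6)(5) − (-3)(6) = -12
Σ = -410
Area = |Σ|/2 = 205.

205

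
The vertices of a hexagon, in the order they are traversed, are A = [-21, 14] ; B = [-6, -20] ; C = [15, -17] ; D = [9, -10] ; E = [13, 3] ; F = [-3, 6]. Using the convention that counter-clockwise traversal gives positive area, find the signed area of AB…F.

Apply the shoelace (surveyor's) formula: 2A = Σ (x_i·y_{i+1} − x_{i+1}·y_i), indices taken mod 6.
Σ = (504) + (402) + (3) + (157) + (87) + (84) = 1237
Signed area = Σ/2 = 618.5 (positive ⇒ counter-clockwise traversal).

618.5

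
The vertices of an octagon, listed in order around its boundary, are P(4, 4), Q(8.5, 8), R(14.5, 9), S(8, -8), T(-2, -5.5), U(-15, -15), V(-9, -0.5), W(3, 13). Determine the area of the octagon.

Apply the surveyor's formula: 2A = Σ (x_i·y_{i+1} − x_{i+1}·y_i), indices taken mod 8.
Σ = (-2) + (-39.5) + (-188) + (-60) + (-52.5) + (-127.5) + (-115.5) + (-40) = -625
Area = |Σ|/2 = 312.5.

312.5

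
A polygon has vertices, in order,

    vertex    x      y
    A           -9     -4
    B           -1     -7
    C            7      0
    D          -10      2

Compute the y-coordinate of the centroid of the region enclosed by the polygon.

Apply the shoelace (surveyor's) formula. First the cross-terms c_i = x_i·y_{i+1} − x_{i+1}·y_i:
  59, 49, 14, 58  ⇒  2A = 180, A = 90.
Then Σ (y_i + y_{i+1})·c_i = -1080, so ȳ = -1080 / (6·90) = -2.

-2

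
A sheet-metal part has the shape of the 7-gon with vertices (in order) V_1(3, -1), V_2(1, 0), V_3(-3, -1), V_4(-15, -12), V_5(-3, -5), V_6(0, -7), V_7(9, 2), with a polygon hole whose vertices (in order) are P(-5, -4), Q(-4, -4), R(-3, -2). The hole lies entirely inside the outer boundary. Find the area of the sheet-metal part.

63.5

Outer boundary:
Cross-terms: 1, -1, 21, 39, 21, 63, -15  ⇒  Σ = 129
Area = |Σ|/2 = 64.5.
Hole:
Apply the shoelace formula: 2A = Σ (x_i·y_{i+1} − x_{i+1}·y_i), indices taken mod 3.
P→Q: (-5)(-4) − (-4)(-4) = 4
Q→R: (-4)(-2) − (-3)(-4) = -4
R→P: (-3)(-4) − (-5)(-2) = 2
Σ = 2
Area = |Σ|/2 = 1.
Net area = 64.5 − 1 = 63.5.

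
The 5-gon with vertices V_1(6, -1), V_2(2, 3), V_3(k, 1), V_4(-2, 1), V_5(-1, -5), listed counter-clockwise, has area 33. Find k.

0

Write out the shoelace sum; only the two edges meeting at V_3 involve k:
2·Area = [(2·1 − k·3) + (k·1 − (-2)·1)] + 62
       = -2·k + 66 = 66
⇒ k = 0.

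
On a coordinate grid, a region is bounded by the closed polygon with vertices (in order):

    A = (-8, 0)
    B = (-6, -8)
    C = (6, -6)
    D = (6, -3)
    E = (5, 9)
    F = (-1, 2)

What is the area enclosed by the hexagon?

135

Apply the shoelace formula: 2A = Σ (x_i·y_{i+1} − x_{i+1}·y_i), indices taken mod 6.
A→B: (-8)(-8) − (-6)(0) = 64
B→C: (-6)(-6) − (6)(-8) = 84
C→D: (6)(-3) − (6)(-6) = 18
D→E: (6)(9) − (5)(-3) = 69
E→F: (5)(2) − (-1)(9) = 19
F→A: (-1)(0) − (-8)(2) = 16
Σ = 270
Area = |Σ|/2 = 135.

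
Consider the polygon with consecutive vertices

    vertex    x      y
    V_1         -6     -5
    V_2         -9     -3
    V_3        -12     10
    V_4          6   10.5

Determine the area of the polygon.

153

Apply the shoelace (surveyor's) formula: 2A = Σ (x_i·y_{i+1} − x_{i+1}·y_i), indices taken mod 4.
Σ = (-27) + (-126) + (-186) + (33) = -306
Area = |Σ|/2 = 153.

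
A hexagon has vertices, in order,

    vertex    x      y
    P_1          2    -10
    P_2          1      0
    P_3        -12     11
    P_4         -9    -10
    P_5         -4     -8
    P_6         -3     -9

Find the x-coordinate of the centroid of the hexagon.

-873/166

Apply the shoelace formula. First the cross-terms c_i = x_i·y_{i+1} − x_{i+1}·y_i:
  10, 11, 219, 32, 12, 48  ⇒  2A = 332, A = 166.
Then Σ (x_i + x_{i+1})·c_i = -5238, so x̄ = -5238 / (6·166) = -873/166.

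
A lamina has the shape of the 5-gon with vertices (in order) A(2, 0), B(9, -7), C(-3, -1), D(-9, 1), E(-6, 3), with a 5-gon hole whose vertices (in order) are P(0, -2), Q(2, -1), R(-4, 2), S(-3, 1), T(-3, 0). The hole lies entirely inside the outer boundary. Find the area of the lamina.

Outer boundary:
Σ = (-14) + (-30) + (-12) + (-21) + (-6) = -83
Area = |Σ|/2 = 41.5.
Hole:
Apply Gauss's area formula: 2A = Σ (x_i·y_{i+1} − x_{i+1}·y_i), indices taken mod 5.
Σ = (4) + (0) + (2) + (3) + (6) = 15
Area = |Σ|/2 = 7.5.
Net area = 41.5 − 7.5 = 34.

34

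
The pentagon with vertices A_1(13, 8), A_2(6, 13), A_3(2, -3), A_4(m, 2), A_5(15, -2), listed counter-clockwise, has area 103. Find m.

Write out the shoelace sum; only the two edges meeting at A_4 involve m:
2·Area = [(2·2 − m·(-3)) + (m·(-2) − 15·2)] + 223
       = 1·m + 197 = 206
⇒ m = 9.

9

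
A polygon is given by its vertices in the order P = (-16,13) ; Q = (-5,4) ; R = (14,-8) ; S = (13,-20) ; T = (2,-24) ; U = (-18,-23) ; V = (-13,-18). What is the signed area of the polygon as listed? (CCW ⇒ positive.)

Σ = (1) + (-16) + (-176) + (-272) + (-478) + (25) + (-457) = -1373
Signed area = Σ/2 = -686.5 (negative ⇒ clockwise traversal).

-686.5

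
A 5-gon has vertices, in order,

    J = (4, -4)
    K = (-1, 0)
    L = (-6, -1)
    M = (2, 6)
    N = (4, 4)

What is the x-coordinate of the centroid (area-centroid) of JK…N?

47/51

Apply the shoelace formula. First the cross-terms c_i = x_i·y_{i+1} − x_{i+1}·y_i:
  -4, 1, -34, -16, -32  ⇒  2A = -85, A = -42.5.
Then Σ (x_i + x_{i+1})·c_i = -235, so x̄ = -235 / (6·(-42.5)) = 47/51.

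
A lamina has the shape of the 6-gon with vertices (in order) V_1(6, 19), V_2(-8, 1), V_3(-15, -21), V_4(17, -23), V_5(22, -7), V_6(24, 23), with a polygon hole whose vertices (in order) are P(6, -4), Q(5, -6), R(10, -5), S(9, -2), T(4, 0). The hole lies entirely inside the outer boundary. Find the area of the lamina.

Outer boundary:
Apply the surveyor's formula: 2A = Σ (x_i·y_{i+1} − x_{i+1}·y_i), indices taken mod 6.
Σ = (158) + (183) + (702) + (387) + (674) + (318) = 2422
Area = |Σ|/2 = 1211.
Hole:
Apply Gauss's area formula: 2A = Σ (x_i·y_{i+1} − x_{i+1}·y_i), indices taken mod 5.
Cross-terms: -16, 35, 25, 8, -16  ⇒  Σ = 36
Area = |Σ|/2 = 18.
Net area = 1211 − 18 = 1193.

1193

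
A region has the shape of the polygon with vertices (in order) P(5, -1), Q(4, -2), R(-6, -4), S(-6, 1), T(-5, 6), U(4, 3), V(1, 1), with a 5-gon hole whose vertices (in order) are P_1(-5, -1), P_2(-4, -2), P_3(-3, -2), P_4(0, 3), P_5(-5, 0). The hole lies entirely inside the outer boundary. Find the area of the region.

Outer boundary:
Apply the surveyor's formula: 2A = Σ (x_i·y_{i+1} − x_{i+1}·y_i), indices taken mod 7.
Σ = (-6) + (-28) + (-30) + (-31) + (-39) + (1) + (-6) = -139
Area = |Σ|/2 = 69.5.
Hole:
Apply the shoelace formula: 2A = Σ (x_i·y_{i+1} − x_{i+1}·y_i), indices taken mod 5.
Σ = (6) + (2) + (-9) + (15) + (5) = 19
Area = |Σ|/2 = 9.5.
Net area = 69.5 − 9.5 = 60.

60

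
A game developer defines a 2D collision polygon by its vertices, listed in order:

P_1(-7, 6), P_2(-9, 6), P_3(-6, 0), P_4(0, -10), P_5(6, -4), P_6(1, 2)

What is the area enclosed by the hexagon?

Apply the shoelace formula: 2A = Σ (x_i·y_{i+1} − x_{i+1}·y_i), indices taken mod 6.
Cross-terms: 12, 36, 60, 60, 16, 20  ⇒  Σ = 204
Area = |Σ|/2 = 102.

102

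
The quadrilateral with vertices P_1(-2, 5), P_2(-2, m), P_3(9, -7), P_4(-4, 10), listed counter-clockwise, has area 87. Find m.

Write out the shoelace sum; only the two edges meeting at P_2 involve m:
2·Area = [((-2)·m − (-2)·5) + ((-2)·(-7) − 9·m)] + 62
       = -11·m + 86 = 174
⇒ m = -8.

-8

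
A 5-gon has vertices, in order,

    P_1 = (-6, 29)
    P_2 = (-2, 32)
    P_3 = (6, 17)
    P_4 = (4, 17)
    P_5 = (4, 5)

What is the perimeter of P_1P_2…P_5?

|P_1P_2| = √((4)² + (3)²) = √25 = 5
|P_2P_3| = √((8)² + (-15)²) = √289 = 17
|P_3P_4| = √((-2)² + (0)²) = √4 = 2
|P_4P_5| = √((0)² + (-12)²) = √144 = 12
|P_5P_1| = √((-10)² + (24)²) = √676 = 26
Perimeter = 5 + 17 + 2 + 12 + 26 = 62.

62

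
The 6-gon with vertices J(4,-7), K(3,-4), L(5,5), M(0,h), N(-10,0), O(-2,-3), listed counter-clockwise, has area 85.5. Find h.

5

The doubled signed area Σ (x_i y_{i+1} − x_{i+1} y_i) is linear in h.
With h=0 it equals 96; the coefficient of h is 15 (from the two edges through M).
So 15·h + 96 = 2·85.5 = 171 ⇒ h = 5.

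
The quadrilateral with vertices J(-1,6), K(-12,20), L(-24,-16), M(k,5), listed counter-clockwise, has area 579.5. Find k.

Write out the shoelace sum; only the two edges meeting at M involve k:
2·Area = [((-24)·5 − k·(-16)) + (k·6 − (-1)·5)] + 724
       = 22·k + 609 = 1159
⇒ k = 25.

25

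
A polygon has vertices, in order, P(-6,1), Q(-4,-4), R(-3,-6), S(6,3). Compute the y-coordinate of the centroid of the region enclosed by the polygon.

Apply Gauss's area formula. First the cross-terms c_i = x_i·y_{i+1} − x_{i+1}·y_i:
  28, 12, 27, 24  ⇒  2A = 91, A = 45.5.
Then Σ (y_i + y_{i+1})·c_i = -189, so ȳ = -189 / (6·45.5) = -9/13.

-9/13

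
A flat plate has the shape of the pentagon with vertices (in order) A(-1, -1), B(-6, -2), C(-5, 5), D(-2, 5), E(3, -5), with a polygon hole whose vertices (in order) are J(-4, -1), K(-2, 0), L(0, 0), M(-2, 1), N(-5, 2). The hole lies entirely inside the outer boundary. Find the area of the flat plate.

30

Outer boundary:
Apply Gauss's area formula: 2A = Σ (x_i·y_{i+1} − x_{i+1}·y_i), indices taken mod 5.
Σ = (-4) + (-40) + (-15) + (-5) + (-8) = -72
Area = |Σ|/2 = 36.
Hole:
Cross-terms: -2, 0, 0, 1, 13  ⇒  Σ = 12
Area = |Σ|/2 = 6.
Net area = 36 − 6 = 30.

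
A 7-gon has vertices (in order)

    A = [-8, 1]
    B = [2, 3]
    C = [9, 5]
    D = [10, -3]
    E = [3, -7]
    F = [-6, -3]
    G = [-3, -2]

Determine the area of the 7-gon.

Σ = (-26) + (-17) + (-77) + (-61) + (-51) + (3) + (-19) = -248
Area = |Σ|/2 = 124.

124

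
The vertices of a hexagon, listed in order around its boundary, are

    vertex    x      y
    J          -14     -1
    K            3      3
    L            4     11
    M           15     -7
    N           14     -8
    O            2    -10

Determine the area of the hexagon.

249.5

Apply the surveyor's formula: 2A = Σ (x_i·y_{i+1} − x_{i+1}·y_i), indices taken mod 6.
J→K: (-14)(3) − (3)(-1) = -39
K→L: (3)(11) − (4)(3) = 21
L→M: (4)(-7) − (15)(11) = -193
M→N: (15)(-8) − (14)(-7) = -22
N→O: (14)(-10) − (2)(-8) = -124
O→J: (2)(-1) − (-14)(-10) = -142
Σ = -499
Area = |Σ|/2 = 249.5.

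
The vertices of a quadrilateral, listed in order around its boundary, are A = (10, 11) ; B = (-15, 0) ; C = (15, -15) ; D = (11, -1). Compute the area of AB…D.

Σ = (165) + (225) + (150) + (131) = 671
Area = |Σ|/2 = 335.5.

335.5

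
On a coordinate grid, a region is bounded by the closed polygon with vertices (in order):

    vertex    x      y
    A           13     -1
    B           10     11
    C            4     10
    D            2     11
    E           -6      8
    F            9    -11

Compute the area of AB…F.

Apply the shoelace formula: 2A = Σ (x_i·y_{i+1} − x_{i+1}·y_i), indices taken mod 6.
Σ = (153) + (56) + (24) + (82) + (-6) + (134) = 443
Area = |Σ|/2 = 221.5.

221.5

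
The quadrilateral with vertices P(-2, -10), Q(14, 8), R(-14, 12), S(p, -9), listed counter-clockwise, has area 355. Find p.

-9

The doubled signed area Σ (x_i y_{i+1} − x_{i+1} y_i) is linear in p.
With p=0 it equals 512; the coefficient of p is -22 (from the two edges through S).
So -22·p + 512 = 2·355 = 710 ⇒ p = -9.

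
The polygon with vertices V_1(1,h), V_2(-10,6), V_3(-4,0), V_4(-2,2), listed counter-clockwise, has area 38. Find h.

The doubled signed area Σ (x_i y_{i+1} − x_{i+1} y_i) is linear in h.
With h=0 it equals 20; the coefficient of h is 8 (from the two edges through V_1).
So 8·h + 20 = 2·38 = 76 ⇒ h = 7.

7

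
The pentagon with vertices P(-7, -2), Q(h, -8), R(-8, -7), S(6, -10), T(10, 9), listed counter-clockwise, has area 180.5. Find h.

Write out the shoelace sum; only the two edges meeting at Q involve h:
2·Area = [((-7)·(-8) − h·(-2)) + (h·(-7) − (-8)·(-8))] + 319
       = -5·h + 311 = 361
⇒ h = -10.

-10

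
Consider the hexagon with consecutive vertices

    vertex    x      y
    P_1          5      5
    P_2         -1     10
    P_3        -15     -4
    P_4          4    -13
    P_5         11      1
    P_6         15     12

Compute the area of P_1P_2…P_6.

349.5

Apply the surveyor's formula: 2A = Σ (x_i·y_{i+1} − x_{i+1}·y_i), indices taken mod 6.
P_1→P_2: (5)(10) − (-1)(5) = 55
P_2→P_3: (-1)(-4) − (-15)(10) = 154
P_3→P_4: (-15)(-13) − (4)(-4) = 211
P_4→P_5: (4)(1) − (11)(-13) = 147
P_5→P_6: (11)(12) − (15)(1) = 117
P_6→P_1: (15)(5) − (5)(12) = 15
Σ = 699
Area = |Σ|/2 = 349.5.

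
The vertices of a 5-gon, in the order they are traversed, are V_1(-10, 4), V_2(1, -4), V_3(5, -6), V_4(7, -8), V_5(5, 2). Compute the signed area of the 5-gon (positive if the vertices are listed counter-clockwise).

73

Apply the shoelace formula: 2A = Σ (x_i·y_{i+1} − x_{i+1}·y_i), indices taken mod 5.
Cross-terms: 36, 14, 2, 54, 40  ⇒  Σ = 146
Signed area = Σ/2 = 73 (positive ⇒ counter-clockwise traversal).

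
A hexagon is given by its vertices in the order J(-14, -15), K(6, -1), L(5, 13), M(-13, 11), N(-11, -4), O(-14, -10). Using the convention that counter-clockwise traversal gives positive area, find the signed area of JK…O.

Σ = (104) + (83) + (224) + (173) + (54) + (70) = 708
Signed area = Σ/2 = 354 (positive ⇒ counter-clockwise traversal).

354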